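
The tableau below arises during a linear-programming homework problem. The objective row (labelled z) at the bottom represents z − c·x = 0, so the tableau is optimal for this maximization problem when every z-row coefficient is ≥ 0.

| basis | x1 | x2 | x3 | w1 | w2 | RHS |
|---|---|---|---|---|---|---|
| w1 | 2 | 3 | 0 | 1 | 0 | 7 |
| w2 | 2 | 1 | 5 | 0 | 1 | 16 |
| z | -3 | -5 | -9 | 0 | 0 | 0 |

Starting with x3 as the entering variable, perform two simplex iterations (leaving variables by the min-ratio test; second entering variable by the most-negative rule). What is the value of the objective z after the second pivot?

Ratio test on column x3 — row 1: entry 0 ≤ 0; row 2: 16/5 = 16/5. Minimum is 16/5 at row 2 (w2 leaves); pivot element 5.
Pivot on row 2; the z-row RHS becomes 0 − (-9)·(16/5) = 144/5.
Next entering variable (most negative z-row entry -16/5): x2.
Ratio test on column x2 — row 1: 7/3 = 7/3; row 2: (16/5)/(1/5) = 16. Minimum is 7/3 at row 1 (w1 leaves); pivot element 3.
After the second pivot the z-row RHS is 144/5 − (-16/5)·(7/3) = 544/15.

544/15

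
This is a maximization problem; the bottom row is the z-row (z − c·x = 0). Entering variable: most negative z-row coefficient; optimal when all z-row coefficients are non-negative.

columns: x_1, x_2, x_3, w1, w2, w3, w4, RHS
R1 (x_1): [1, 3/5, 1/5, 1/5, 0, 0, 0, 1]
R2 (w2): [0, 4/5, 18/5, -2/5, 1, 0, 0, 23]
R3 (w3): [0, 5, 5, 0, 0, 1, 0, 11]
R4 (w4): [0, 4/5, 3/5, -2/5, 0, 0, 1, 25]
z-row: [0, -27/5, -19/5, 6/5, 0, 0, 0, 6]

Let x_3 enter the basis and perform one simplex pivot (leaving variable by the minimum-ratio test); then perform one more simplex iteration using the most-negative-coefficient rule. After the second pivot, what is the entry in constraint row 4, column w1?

-1/2

Ratio test on column x_3 — row 1: 1/(1/5) = 5; row 2: 23/(18/5) = 115/18; row 3: 11/5 = 11/5; row 4: 25/(3/5) = 125/3. Minimum is 11/5 at row 3 (w3 leaves); pivot element 5.
Divide row 3 by 5; eliminate column x_3 from the other rows.
Second iteration: most negative z-row entry is -8/5 in column x_2, so x_2 enters.
Ratio test on column x_2 — row 1: (14/25)/(2/5) = 7/5; row 2: entry -14/5 ≤ 0; row 3: (11/5)/1 = 11/5; row 4: (592/25)/(1/5) = 592/5. Minimum is 7/5 at row 1 (x_1 leaves); pivot element 2/5.
Divide row 1 by 2/5; eliminate column x_2 from the other rows.
After both pivots, the entry at constraint row 4, column w1 is -1/2.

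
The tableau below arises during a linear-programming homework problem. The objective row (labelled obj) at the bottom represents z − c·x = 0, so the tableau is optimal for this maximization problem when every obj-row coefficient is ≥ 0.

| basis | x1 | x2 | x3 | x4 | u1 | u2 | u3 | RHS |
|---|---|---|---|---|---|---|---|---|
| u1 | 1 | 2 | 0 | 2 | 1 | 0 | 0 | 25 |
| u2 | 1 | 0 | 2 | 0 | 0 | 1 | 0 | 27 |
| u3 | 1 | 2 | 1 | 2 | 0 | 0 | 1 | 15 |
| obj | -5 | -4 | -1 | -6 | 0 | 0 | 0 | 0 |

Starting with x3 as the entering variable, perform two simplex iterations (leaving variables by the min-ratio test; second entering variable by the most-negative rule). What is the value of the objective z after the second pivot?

Ratio test on column x3 — row 1: entry 0 ≤ 0; row 2: 27/2 = 27/2; row 3: 15/1 = 15. Minimum is 27/2 at row 2 (u2 leaves); pivot element 2.
Pivot on row 2; the obj-row RHS becomes 0 − (-1)·(27/2) = 27/2.
Next entering variable (most negative obj-row entry -6): x4.
Ratio test on column x4 — row 1: 25/2 = 25/2; row 2: entry 0 ≤ 0; row 3: (3/2)/2 = 3/4. Minimum is 3/4 at row 3 (u3 leaves); pivot element 2.
After the second pivot the obj-row RHS is 27/2 − (-6)·(3/4) = 18.

18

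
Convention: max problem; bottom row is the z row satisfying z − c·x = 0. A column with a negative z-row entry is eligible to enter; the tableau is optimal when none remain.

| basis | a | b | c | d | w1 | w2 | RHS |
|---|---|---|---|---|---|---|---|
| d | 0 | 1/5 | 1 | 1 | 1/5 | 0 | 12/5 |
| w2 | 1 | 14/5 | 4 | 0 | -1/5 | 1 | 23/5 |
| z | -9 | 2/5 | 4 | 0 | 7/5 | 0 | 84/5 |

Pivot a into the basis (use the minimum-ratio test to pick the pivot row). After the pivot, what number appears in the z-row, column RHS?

291/5

Ratio test on column a — row 1: entry 0 ≤ 0; row 2: (23/5)/1 = 23/5. Minimum is 23/5 at row 2 (w2 leaves); pivot element 1.
Divide row 2 by 1; eliminate column a from the other rows.
z-row update in column RHS: 84/5 − (-9)·(23/5) = 291/5.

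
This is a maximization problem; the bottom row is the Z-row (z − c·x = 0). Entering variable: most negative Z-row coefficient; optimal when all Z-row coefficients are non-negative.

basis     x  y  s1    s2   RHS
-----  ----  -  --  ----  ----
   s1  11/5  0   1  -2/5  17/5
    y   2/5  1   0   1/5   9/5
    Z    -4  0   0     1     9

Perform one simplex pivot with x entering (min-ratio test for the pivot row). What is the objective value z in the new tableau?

Ratio test on column x — row 1: (17/5)/(11/5) = 17/11; row 2: (9/5)/(2/5) = 9/2. Minimum is 17/11 at row 1 (s1 leaves); pivot element 11/5.
Pivot on row 1; the Z-row RHS becomes 9 − (-4)·(17/11) = 167/11.

167/11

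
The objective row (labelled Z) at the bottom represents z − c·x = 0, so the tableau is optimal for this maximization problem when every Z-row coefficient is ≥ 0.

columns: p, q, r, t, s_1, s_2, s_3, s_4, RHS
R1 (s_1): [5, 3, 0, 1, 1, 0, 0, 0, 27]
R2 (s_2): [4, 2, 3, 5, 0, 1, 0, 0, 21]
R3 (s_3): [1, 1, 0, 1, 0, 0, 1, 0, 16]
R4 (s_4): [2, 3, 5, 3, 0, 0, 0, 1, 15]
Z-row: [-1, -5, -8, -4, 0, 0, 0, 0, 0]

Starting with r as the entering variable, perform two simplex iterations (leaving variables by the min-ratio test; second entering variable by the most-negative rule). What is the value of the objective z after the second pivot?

25

Ratio test on column r — row 1: entry 0 ≤ 0; row 2: 21/3 = 7; row 3: entry 0 ≤ 0; row 4: 15/5 = 3. Minimum is 3 at row 4 (s_4 leaves); pivot element 5.
Pivot on row 4; the Z-row RHS becomes 0 − (-8)·3 = 24.
Next entering variable (most negative Z-row entry -1/5): q.
Ratio test on column q — row 1: 27/3 = 9; row 2: 12/(1/5) = 60; row 3: 16/1 = 16; row 4: 3/(3/5) = 5. Minimum is 5 at row 4 (r leaves); pivot element 3/5.
After the second pivot the Z-row RHS is 24 − (-1/5)·5 = 25.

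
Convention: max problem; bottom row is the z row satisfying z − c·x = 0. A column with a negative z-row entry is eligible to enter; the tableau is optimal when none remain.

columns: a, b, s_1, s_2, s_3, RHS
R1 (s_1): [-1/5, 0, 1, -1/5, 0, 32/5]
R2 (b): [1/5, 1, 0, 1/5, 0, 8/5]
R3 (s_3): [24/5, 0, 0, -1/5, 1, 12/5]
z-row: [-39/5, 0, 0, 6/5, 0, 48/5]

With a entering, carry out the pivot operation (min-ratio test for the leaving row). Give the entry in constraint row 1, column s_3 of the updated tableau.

Ratio test on column a — row 1: entry -1/5 ≤ 0; row 2: (8/5)/(1/5) = 8; row 3: (12/5)/(24/5) = 1/2. Minimum is 1/2 at row 3 (s_3 leaves); pivot element 24/5.
Divide row 3 by 24/5; eliminate column a from the other rows.
Row 1 update in column s_3: 0 − (-1/5)·(5/24) = 1/24.

1/24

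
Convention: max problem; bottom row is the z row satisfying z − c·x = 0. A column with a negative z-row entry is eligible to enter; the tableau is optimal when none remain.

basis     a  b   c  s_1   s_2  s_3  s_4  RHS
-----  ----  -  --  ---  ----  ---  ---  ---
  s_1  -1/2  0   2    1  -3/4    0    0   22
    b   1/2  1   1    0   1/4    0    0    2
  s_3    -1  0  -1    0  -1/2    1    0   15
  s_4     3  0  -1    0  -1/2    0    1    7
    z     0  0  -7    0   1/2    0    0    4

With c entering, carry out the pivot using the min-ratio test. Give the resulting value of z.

Ratio test on column c — row 1: 22/2 = 11; row 2: 2/1 = 2; row 3: entry -1 ≤ 0; row 4: entry -1 ≤ 0. Minimum is 2 at row 2 (b leaves); pivot element 1.
Pivot on row 2; the z-row RHS becomes 4 − (-7)·2 = 18.

18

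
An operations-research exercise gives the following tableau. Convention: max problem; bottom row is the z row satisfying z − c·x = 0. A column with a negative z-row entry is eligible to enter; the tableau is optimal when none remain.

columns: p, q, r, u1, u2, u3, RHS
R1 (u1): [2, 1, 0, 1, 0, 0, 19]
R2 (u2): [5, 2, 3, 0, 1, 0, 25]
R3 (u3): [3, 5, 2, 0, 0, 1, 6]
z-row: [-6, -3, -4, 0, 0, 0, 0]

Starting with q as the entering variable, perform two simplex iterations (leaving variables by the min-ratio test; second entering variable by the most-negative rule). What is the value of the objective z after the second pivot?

Ratio test on column q — row 1: 19/1 = 19; row 2: 25/2 = 25/2; row 3: 6/5 = 6/5. Minimum is 6/5 at row 3 (u3 leaves); pivot element 5.
Pivot on row 3; the z-row RHS becomes 0 − (-3)·(6/5) = 18/5.
Next entering variable (most negative z-row entry -21/5): p.
Ratio test on column p — row 1: (89/5)/(7/5) = 89/7; row 2: (113/5)/(19/5) = 113/19; row 3: (6/5)/(3/5) = 2. Minimum is 2 at row 3 (q leaves); pivot element 3/5.
After the second pivot the z-row RHS is 18/5 − (-21/5)·2 = 12.

12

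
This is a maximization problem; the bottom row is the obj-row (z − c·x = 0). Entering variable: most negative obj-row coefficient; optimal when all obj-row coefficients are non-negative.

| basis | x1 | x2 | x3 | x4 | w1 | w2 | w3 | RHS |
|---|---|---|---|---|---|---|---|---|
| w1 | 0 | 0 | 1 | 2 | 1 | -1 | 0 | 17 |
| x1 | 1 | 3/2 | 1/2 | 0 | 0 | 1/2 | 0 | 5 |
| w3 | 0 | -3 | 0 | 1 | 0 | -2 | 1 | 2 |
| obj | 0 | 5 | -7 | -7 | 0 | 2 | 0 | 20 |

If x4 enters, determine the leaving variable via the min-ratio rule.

Column x4 entries and ratios — w1: 17/2 = 17/2; x1: 0 ≤ 0, skip; w3: 2/1 = 2.
Smallest ratio is 2 in the row of w3, so w3 leaves.

w3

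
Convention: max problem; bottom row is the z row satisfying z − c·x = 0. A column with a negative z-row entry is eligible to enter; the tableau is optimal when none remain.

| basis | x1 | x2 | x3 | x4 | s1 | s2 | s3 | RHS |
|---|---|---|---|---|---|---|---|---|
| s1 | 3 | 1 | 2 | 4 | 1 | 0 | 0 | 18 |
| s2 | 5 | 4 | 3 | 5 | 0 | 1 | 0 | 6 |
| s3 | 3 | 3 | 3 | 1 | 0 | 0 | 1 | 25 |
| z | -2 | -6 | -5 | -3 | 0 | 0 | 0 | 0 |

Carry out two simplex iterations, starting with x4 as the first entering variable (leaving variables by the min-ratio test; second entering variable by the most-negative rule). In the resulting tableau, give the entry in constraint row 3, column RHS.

Ratio test on column x4 — row 1: 18/4 = 9/2; row 2: 6/5 = 6/5; row 3: 25/1 = 25. Minimum is 6/5 at row 2 (s2 leaves); pivot element 5.
Divide row 2 by 5; eliminate column x4 from the other rows.
Second iteration: most negative z-row entry is -18/5 in column x2, so x2 enters.
Ratio test on column x2 — row 1: entry -11/5 ≤ 0; row 2: (6/5)/(4/5) = 3/2; row 3: (119/5)/(11/5) = 119/11. Minimum is 3/2 at row 2 (x4 leaves); pivot element 4/5.
Divide row 2 by 4/5; eliminate column x2 from the other rows.
After both pivots, the entry at constraint row 3, column RHS is 41/2.

41/2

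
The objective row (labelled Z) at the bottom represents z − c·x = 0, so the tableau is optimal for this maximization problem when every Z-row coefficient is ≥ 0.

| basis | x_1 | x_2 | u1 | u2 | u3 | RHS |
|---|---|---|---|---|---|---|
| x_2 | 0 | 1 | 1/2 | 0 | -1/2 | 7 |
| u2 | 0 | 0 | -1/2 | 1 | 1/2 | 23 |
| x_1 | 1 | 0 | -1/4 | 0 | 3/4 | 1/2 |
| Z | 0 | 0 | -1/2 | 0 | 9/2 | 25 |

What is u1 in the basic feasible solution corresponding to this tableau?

u1 is not in the basis, so in the current basic feasible solution u1 = 0.

0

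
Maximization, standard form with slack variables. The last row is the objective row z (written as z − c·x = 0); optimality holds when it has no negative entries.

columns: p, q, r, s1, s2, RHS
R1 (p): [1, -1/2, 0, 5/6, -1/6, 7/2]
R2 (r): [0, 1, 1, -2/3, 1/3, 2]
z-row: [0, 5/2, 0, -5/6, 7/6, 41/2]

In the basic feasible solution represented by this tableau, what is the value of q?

0

q is not in the basis, so in the current basic feasible solution q = 0.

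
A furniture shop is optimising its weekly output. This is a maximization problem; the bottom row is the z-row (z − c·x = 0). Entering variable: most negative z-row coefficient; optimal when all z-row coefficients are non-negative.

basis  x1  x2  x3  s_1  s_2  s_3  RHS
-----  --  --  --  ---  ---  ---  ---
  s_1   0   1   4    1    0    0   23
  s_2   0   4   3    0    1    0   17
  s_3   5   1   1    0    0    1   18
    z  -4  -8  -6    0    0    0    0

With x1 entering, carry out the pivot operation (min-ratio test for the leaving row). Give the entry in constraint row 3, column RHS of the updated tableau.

Ratio test on column x1 — row 1: entry 0 ≤ 0; row 2: entry 0 ≤ 0; row 3: 18/5 = 18/5. Minimum is 18/5 at row 3 (s_3 leaves); pivot element 5.
Divide row 3 by 5; eliminate column x1 from the other rows.
In the new row 3, the RHS entry is the old entry divided by the pivot: 18/5 = 18/5.

18/5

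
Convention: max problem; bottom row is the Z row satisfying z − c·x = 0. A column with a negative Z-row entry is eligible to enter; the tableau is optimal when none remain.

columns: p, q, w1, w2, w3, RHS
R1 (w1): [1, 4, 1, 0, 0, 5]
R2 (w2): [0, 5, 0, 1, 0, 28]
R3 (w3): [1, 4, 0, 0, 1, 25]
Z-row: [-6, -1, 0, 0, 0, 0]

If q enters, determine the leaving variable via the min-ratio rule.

Column q entries and ratios — w1: 5/4 = 5/4; w2: 28/5 = 28/5; w3: 25/4 = 25/4.
Smallest ratio is 5/4 in the row of w1, so w1 leaves.

w1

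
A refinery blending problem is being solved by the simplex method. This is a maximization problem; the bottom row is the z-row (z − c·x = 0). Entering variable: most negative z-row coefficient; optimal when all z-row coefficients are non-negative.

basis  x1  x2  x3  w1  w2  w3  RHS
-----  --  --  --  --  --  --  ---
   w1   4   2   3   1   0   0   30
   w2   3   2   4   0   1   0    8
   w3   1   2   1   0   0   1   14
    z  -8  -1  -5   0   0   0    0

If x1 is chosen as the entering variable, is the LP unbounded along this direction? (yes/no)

no

Column x1 has positive entries in row(s) 1, 2, 3, so the ratio test bounds it — not unbounded.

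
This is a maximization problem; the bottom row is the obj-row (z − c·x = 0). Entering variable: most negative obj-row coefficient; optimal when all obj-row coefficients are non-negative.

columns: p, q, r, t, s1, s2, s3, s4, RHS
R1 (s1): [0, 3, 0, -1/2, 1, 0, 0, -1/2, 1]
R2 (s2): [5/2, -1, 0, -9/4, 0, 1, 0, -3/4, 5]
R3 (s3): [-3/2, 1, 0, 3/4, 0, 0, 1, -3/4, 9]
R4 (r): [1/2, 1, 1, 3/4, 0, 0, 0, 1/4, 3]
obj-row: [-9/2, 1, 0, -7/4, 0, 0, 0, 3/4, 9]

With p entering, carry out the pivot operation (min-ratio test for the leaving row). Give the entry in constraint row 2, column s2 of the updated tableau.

2/5

Ratio test on column p — row 1: entry 0 ≤ 0; row 2: 5/(5/2) = 2; row 3: entry -3/2 ≤ 0; row 4: 3/(1/2) = 6. Minimum is 2 at row 2 (s2 leaves); pivot element 5/2.
Divide row 2 by 5/2; eliminate column p from the other rows.
In the new row 2, the s2 entry is the old entry divided by the pivot: 1/(5/2) = 2/5.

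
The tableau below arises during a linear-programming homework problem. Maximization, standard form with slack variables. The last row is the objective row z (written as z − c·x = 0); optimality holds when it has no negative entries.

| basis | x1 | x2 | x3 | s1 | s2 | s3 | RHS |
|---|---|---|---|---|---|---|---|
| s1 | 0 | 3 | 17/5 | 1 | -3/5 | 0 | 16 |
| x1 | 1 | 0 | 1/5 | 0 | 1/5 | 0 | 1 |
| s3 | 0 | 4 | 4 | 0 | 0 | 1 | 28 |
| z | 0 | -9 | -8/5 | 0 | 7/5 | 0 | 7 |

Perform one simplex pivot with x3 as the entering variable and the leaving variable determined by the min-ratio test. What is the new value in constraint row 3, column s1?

-20/17

Ratio test on column x3 — row 1: 16/(17/5) = 80/17; row 2: 1/(1/5) = 5; row 3: 28/4 = 7. Minimum is 80/17 at row 1 (s1 leaves); pivot element 17/5.
Divide row 1 by 17/5; eliminate column x3 from the other rows.
Row 3 update in column s1: 0 − 4·(5/17) = -20/17.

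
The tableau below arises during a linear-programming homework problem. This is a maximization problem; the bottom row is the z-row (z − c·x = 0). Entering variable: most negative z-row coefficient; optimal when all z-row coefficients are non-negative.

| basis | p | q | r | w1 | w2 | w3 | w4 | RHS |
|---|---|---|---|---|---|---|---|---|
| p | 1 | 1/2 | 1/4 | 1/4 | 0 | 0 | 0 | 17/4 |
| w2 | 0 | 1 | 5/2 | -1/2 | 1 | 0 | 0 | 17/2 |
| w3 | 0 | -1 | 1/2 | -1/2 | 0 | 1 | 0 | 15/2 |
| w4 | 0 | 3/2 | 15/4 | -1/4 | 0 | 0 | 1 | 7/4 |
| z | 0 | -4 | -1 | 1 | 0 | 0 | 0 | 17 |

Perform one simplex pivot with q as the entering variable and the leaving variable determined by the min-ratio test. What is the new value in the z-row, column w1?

Ratio test on column q — row 1: (17/4)/(1/2) = 17/2; row 2: (17/2)/1 = 17/2; row 3: entry -1 ≤ 0; row 4: (7/4)/(3/2) = 7/6. Minimum is 7/6 at row 4 (w4 leaves); pivot element 3/2.
Divide row 4 by 3/2; eliminate column q from the other rows.
z-row update in column w1: 1 − (-4)·(-1/6) = 1/3.

1/3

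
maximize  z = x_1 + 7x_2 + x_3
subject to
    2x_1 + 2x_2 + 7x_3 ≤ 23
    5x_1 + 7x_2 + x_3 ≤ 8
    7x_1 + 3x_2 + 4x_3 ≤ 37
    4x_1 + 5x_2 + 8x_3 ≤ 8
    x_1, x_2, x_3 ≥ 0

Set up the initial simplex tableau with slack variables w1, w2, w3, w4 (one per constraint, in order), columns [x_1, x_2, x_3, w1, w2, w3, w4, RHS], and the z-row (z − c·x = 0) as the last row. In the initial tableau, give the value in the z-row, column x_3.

The z-row carries the negated objective coefficients: the x_3 entry is -1.

-1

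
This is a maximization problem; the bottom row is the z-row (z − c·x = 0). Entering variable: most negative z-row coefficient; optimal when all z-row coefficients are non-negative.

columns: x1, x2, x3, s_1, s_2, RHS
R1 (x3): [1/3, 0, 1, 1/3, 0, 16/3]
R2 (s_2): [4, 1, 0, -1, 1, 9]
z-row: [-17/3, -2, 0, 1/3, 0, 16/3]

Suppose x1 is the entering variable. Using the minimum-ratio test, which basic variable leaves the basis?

s_2

Column x1 entries and ratios — x3: (16/3)/(1/3) = 16; s_2: 9/4 = 9/4.
Smallest ratio is 9/4 in the row of s_2, so s_2 leaves.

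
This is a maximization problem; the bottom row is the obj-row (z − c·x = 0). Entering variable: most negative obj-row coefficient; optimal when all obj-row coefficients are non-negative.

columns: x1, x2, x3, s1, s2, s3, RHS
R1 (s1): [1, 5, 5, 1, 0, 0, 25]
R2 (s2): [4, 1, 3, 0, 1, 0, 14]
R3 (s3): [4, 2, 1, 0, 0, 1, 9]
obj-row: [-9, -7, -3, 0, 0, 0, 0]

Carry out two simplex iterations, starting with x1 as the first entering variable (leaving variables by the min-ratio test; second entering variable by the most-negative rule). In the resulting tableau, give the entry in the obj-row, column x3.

Ratio test on column x1 — row 1: 25/1 = 25; row 2: 14/4 = 7/2; row 3: 9/4 = 9/4. Minimum is 9/4 at row 3 (s3 leaves); pivot element 4.
Divide row 3 by 4; eliminate column x1 from the other rows.
Second iteration: most negative obj-row entry is -5/2 in column x2, so x2 enters.
Ratio test on column x2 — row 1: (91/4)/(9/2) = 91/18; row 2: entry -1 ≤ 0; row 3: (9/4)/(1/2) = 9/2. Minimum is 9/2 at row 3 (x1 leaves); pivot element 1/2.
Divide row 3 by 1/2; eliminate column x2 from the other rows.
After both pivots, the entry at the obj-row, column x3 is 1/2.

1/2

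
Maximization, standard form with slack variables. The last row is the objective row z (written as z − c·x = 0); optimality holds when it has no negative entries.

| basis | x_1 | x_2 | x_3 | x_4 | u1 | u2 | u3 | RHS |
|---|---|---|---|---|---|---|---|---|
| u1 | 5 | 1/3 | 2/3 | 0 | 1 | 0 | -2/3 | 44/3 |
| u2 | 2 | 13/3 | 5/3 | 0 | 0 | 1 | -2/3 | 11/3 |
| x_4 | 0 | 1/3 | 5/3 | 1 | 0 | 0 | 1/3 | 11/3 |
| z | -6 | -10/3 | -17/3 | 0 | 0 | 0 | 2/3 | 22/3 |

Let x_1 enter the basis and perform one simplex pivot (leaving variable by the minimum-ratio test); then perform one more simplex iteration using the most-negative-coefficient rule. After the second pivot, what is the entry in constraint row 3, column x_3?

17/6

Ratio test on column x_1 — row 1: (44/3)/5 = 44/15; row 2: (11/3)/2 = 11/6; row 3: entry 0 ≤ 0. Minimum is 11/6 at row 2 (u2 leaves); pivot element 2.
Divide row 2 by 2; eliminate column x_1 from the other rows.
Second iteration: most negative z-row entry is -4/3 in column u3, so u3 enters.
Ratio test on column u3 — row 1: (11/2)/1 = 11/2; row 2: entry -1/3 ≤ 0; row 3: (11/3)/(1/3) = 11. Minimum is 11/2 at row 1 (u1 leaves); pivot element 1.
Divide row 1 by 1; eliminate column u3 from the other rows.
After both pivots, the entry at constraint row 3, column x_3 is 17/6.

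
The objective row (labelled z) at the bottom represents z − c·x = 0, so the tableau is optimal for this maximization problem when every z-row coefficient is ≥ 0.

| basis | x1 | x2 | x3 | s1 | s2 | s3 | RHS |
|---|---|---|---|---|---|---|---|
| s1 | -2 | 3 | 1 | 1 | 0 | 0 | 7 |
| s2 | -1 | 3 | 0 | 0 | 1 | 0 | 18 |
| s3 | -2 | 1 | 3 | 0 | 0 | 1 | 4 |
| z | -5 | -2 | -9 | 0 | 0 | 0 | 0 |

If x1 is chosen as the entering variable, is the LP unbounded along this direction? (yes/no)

Every constraint-row entry in column x1 is ≤ 0, so increasing x1 is unbounded.

yes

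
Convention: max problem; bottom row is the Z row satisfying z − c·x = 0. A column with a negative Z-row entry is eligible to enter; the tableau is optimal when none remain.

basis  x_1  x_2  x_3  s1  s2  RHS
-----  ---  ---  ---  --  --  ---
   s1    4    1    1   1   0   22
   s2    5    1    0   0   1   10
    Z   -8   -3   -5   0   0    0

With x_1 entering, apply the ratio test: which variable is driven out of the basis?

Column x_1 entries and ratios — s1: 22/4 = 11/2; s2: 10/5 = 2.
Smallest ratio is 2 in the row of s2, so s2 leaves.

s2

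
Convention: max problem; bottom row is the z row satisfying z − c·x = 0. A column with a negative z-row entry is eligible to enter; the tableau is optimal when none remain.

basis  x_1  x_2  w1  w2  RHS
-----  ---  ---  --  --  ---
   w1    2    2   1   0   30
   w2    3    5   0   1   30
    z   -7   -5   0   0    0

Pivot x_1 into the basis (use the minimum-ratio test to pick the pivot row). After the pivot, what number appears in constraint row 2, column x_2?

5/3

Ratio test on column x_1 — row 1: 30/2 = 15; row 2: 30/3 = 10. Minimum is 10 at row 2 (w2 leaves); pivot element 3.
Divide row 2 by 3; eliminate column x_1 from the other rows.
In the new row 2, the x_2 entry is the old entry divided by the pivot: 5/3 = 5/3.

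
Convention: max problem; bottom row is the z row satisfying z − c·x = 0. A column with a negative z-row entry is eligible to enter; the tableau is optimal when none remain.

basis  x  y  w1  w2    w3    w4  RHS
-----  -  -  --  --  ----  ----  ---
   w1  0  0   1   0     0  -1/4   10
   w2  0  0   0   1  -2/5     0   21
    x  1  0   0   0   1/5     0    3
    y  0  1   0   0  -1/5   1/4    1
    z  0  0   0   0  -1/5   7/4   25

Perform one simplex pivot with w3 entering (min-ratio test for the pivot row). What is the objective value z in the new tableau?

28

Ratio test on column w3 — row 1: entry 0 ≤ 0; row 2: entry -2/5 ≤ 0; row 3: 3/(1/5) = 15; row 4: entry -1/5 ≤ 0. Minimum is 15 at row 3 (x leaves); pivot element 1/5.
Pivot on row 3; the z-row RHS becomes 25 − (-1/5)·15 = 28.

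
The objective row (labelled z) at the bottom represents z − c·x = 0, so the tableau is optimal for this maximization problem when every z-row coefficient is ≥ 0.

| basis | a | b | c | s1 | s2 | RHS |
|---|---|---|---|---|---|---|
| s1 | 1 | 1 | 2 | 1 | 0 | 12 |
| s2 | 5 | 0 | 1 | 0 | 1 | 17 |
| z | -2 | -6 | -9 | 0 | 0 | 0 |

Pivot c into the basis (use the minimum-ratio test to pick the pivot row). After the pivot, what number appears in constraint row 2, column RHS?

Ratio test on column c — row 1: 12/2 = 6; row 2: 17/1 = 17. Minimum is 6 at row 1 (s1 leaves); pivot element 2.
Divide row 1 by 2; eliminate column c from the other rows.
Row 2 update in column RHS: 17 − 1·6 = 11.

11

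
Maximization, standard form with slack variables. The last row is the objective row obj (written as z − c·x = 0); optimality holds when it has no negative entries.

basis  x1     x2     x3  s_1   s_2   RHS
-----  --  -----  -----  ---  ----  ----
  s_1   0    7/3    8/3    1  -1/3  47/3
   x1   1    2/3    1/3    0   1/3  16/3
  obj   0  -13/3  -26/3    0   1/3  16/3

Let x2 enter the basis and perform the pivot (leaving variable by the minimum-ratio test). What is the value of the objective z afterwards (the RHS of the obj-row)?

Ratio test on column x2 — row 1: (47/3)/(7/3) = 47/7; row 2: (16/3)/(2/3) = 8. Minimum is 47/7 at row 1 (s_1 leaves); pivot element 7/3.
Pivot on row 1; the obj-row RHS becomes 16/3 − (-13/3)·(47/7) = 241/7.

241/7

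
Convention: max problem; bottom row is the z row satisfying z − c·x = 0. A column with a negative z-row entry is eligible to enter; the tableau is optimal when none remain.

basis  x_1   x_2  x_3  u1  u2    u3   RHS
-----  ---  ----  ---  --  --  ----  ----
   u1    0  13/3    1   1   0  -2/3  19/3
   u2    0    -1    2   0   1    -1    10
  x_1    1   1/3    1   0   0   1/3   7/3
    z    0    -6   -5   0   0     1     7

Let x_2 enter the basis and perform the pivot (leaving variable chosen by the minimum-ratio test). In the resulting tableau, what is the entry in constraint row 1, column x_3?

Ratio test on column x_2 — row 1: (19/3)/(13/3) = 19/13; row 2: entry -1 ≤ 0; row 3: (7/3)/(1/3) = 7. Minimum is 19/13 at row 1 (u1 leaves); pivot element 13/3.
Divide row 1 by 13/3; eliminate column x_2 from the other rows.
In the new row 1, the x_3 entry is the old entry divided by the pivot: 1/(13/3) = 3/13.

3/13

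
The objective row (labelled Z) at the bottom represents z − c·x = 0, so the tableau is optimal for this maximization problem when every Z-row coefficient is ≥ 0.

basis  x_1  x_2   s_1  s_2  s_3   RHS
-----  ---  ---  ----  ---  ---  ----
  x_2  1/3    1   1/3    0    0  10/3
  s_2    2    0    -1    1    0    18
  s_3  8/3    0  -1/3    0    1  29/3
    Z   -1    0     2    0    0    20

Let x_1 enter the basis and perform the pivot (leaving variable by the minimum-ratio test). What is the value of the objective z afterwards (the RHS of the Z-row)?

Ratio test on column x_1 — row 1: (10/3)/(1/3) = 10; row 2: 18/2 = 9; row 3: (29/3)/(8/3) = 29/8. Minimum is 29/8 at row 3 (s_3 leaves); pivot element 8/3.
Pivot on row 3; the Z-row RHS becomes 20 − (-1)·(29/8) = 189/8.

189/8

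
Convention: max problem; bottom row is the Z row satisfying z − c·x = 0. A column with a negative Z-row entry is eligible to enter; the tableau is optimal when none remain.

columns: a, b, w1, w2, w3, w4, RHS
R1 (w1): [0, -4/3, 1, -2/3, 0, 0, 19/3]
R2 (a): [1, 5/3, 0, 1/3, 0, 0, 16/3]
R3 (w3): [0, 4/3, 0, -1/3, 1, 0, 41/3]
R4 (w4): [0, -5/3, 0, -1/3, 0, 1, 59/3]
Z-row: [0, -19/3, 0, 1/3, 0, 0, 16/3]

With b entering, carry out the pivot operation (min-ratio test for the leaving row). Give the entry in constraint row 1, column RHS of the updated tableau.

53/5

Ratio test on column b — row 1: entry -4/3 ≤ 0; row 2: (16/3)/(5/3) = 16/5; row 3: (41/3)/(4/3) = 41/4; row 4: entry -5/3 ≤ 0. Minimum is 16/5 at row 2 (a leaves); pivot element 5/3.
Divide row 2 by 5/3; eliminate column b from the other rows.
Row 1 update in column RHS: 19/3 − (-4/3)·(16/5) = 53/5.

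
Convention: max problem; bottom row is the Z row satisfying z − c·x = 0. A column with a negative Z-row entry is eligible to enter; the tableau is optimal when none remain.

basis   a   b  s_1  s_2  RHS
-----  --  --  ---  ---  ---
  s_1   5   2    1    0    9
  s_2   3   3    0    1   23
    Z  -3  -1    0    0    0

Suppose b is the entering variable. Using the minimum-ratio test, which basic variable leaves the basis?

Column b entries and ratios — s_1: 9/2 = 9/2; s_2: 23/3 = 23/3.
Smallest ratio is 9/2 in the row of s_1, so s_1 leaves.

s_1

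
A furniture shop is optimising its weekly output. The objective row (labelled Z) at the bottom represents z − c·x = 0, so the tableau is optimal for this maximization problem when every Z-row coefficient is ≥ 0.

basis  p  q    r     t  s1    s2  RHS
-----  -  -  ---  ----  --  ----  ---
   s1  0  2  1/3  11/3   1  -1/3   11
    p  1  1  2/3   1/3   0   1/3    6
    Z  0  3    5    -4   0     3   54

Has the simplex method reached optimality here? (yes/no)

no

The Z-row has a negative entry -4 in column t, so it is not optimal.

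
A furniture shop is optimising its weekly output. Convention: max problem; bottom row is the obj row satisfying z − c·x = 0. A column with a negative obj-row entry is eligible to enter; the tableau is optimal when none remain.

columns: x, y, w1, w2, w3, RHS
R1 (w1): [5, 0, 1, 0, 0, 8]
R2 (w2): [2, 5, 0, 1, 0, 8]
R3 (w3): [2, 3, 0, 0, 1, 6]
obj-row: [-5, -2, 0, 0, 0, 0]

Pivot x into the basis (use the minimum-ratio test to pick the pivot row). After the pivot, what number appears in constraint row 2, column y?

5

Ratio test on column x — row 1: 8/5 = 8/5; row 2: 8/2 = 4; row 3: 6/2 = 3. Minimum is 8/5 at row 1 (w1 leaves); pivot element 5.
Divide row 1 by 5; eliminate column x from the other rows.
Row 2 update in column y: 5 − 2·0 = 5.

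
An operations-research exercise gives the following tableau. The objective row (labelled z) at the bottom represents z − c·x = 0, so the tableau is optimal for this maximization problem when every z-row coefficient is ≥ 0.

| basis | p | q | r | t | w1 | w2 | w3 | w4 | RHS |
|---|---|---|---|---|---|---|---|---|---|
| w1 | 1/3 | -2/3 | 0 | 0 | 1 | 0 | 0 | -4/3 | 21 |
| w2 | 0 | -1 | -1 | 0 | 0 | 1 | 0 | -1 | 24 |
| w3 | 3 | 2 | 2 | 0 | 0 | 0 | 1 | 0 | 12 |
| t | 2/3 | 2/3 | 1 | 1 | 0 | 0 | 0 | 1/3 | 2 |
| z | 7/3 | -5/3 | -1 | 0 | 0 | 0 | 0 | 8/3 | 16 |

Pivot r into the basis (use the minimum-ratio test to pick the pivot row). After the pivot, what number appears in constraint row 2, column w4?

-2/3

Ratio test on column r — row 1: entry 0 ≤ 0; row 2: entry -1 ≤ 0; row 3: 12/2 = 6; row 4: 2/1 = 2. Minimum is 2 at row 4 (t leaves); pivot element 1.
Divide row 4 by 1; eliminate column r from the other rows.
Row 2 update in column w4: -1 − (-1)·(1/3) = -2/3.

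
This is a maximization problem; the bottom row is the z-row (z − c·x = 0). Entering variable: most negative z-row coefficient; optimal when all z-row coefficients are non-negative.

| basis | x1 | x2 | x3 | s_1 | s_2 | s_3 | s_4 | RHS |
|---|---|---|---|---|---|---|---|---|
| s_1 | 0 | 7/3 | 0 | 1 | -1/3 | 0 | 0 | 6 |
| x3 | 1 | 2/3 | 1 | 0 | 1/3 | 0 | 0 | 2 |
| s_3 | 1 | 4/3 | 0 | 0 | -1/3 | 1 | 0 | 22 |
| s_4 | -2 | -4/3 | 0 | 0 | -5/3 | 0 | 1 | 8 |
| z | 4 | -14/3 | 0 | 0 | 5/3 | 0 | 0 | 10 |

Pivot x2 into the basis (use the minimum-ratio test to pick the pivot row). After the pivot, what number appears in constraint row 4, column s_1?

4/7

Ratio test on column x2 — row 1: 6/(7/3) = 18/7; row 2: 2/(2/3) = 3; row 3: 22/(4/3) = 33/2; row 4: entry -4/3 ≤ 0. Minimum is 18/7 at row 1 (s_1 leaves); pivot element 7/3.
Divide row 1 by 7/3; eliminate column x2 from the other rows.
Row 4 update in column s_1: 0 − (-4/3)·(3/7) = 4/7.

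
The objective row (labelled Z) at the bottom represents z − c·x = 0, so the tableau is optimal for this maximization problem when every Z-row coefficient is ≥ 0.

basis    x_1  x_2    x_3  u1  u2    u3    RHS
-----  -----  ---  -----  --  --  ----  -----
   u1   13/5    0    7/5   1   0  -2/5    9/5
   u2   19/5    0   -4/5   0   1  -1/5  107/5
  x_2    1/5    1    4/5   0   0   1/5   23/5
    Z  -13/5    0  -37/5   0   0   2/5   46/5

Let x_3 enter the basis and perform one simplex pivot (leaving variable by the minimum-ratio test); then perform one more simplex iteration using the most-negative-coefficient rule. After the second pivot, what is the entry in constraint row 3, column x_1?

-3

Ratio test on column x_3 — row 1: (9/5)/(7/5) = 9/7; row 2: entry -4/5 ≤ 0; row 3: (23/5)/(4/5) = 23/4. Minimum is 9/7 at row 1 (u1 leaves); pivot element 7/5.
Divide row 1 by 7/5; eliminate column x_3 from the other rows.
Second iteration: most negative Z-row entry is -12/7 in column u3, so u3 enters.
Ratio test on column u3 — row 1: entry -2/7 ≤ 0; row 2: entry -3/7 ≤ 0; row 3: (25/7)/(3/7) = 25/3. Minimum is 25/3 at row 3 (x_2 leaves); pivot element 3/7.
Divide row 3 by 3/7; eliminate column u3 from the other rows.
After both pivots, the entry at constraint row 3, column x_1 is -3.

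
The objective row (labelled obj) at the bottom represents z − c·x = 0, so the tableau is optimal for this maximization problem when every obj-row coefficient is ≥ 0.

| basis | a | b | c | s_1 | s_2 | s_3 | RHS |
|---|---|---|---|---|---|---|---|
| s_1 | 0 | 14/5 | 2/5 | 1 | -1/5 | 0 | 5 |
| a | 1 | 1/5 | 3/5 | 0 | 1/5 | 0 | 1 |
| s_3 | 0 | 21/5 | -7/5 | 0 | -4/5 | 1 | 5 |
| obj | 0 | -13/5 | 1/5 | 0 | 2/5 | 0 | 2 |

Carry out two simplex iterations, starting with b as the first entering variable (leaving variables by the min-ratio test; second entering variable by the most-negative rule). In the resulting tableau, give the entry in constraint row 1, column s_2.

Ratio test on column b — row 1: 5/(14/5) = 25/14; row 2: 1/(1/5) = 5; row 3: 5/(21/5) = 25/21. Minimum is 25/21 at row 3 (s_3 leaves); pivot element 21/5.
Divide row 3 by 21/5; eliminate column b from the other rows.
Second iteration: most negative obj-row entry is -2/3 in column c, so c enters.
Ratio test on column c — row 1: (5/3)/(4/3) = 5/4; row 2: (16/21)/(2/3) = 8/7; row 3: entry -1/3 ≤ 0. Minimum is 8/7 at row 2 (a leaves); pivot element 2/3.
Divide row 2 by 2/3; eliminate column c from the other rows.
After both pivots, the entry at constraint row 1, column s_2 is -1/7.

-1/7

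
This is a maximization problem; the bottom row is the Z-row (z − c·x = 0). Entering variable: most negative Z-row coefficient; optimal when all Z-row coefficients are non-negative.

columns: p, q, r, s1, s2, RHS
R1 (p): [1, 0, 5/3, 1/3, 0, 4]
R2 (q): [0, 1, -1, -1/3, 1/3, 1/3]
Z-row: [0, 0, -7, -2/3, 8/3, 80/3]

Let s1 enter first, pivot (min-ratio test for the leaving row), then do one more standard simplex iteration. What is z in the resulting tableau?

Ratio test on column s1 — row 1: 4/(1/3) = 12; row 2: entry -1/3 ≤ 0. Minimum is 12 at row 1 (p leaves); pivot element 1/3.
Pivot on row 1; the Z-row RHS becomes 80/3 − (-2/3)·12 = 104/3.
Next entering variable (most negative Z-row entry -11/3): r.
Ratio test on column r — row 1: 12/5 = 12/5; row 2: (13/3)/(2/3) = 13/2. Minimum is 12/5 at row 1 (s1 leaves); pivot element 5.
After the second pivot the Z-row RHS is 104/3 − (-11/3)·(12/5) = 652/15.

652/15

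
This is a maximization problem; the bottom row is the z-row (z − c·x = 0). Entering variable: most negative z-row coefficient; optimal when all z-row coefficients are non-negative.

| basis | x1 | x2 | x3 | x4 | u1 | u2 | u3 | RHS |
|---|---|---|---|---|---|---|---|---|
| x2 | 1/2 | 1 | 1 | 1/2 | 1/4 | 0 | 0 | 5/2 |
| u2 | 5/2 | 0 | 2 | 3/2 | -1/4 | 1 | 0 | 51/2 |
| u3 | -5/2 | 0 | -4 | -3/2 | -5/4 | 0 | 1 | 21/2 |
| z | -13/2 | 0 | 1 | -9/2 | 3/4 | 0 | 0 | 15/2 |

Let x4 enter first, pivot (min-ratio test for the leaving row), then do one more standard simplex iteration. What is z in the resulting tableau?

40

Ratio test on column x4 — row 1: (5/2)/(1/2) = 5; row 2: (51/2)/(3/2) = 17; row 3: entry -3/2 ≤ 0. Minimum is 5 at row 1 (x2 leaves); pivot element 1/2.
Pivot on row 1; the z-row RHS becomes 15/2 − (-9/2)·5 = 30.
Next entering variable (most negative z-row entry -2): x1.
Ratio test on column x1 — row 1: 5/1 = 5; row 2: 18/1 = 18; row 3: entry -1 ≤ 0. Minimum is 5 at row 1 (x4 leaves); pivot element 1.
After the second pivot the z-row RHS is 30 − (-2)·5 = 40.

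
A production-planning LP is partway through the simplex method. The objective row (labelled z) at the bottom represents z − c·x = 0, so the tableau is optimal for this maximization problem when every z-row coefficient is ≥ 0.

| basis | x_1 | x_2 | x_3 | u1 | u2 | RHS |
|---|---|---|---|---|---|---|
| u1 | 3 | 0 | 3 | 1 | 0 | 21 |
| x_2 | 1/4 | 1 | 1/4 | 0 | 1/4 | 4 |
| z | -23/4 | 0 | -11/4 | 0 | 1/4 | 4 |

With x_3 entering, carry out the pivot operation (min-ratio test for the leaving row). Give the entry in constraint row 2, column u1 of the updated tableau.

Ratio test on column x_3 — row 1: 21/3 = 7; row 2: 4/(1/4) = 16. Minimum is 7 at row 1 (u1 leaves); pivot element 3.
Divide row 1 by 3; eliminate column x_3 from the other rows.
Row 2 update in column u1: 0 − (1/4)·(1/3) = -1/12.

-1/12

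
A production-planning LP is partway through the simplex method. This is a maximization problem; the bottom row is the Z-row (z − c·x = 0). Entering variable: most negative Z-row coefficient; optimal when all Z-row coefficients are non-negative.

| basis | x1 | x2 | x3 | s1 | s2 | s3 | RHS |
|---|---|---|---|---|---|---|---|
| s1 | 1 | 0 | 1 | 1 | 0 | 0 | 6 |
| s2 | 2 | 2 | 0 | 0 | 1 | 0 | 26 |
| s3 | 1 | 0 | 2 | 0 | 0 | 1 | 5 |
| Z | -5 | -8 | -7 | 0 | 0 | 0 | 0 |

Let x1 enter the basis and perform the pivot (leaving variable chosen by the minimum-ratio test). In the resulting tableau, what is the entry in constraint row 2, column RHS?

Ratio test on column x1 — row 1: 6/1 = 6; row 2: 26/2 = 13; row 3: 5/1 = 5. Minimum is 5 at row 3 (s3 leaves); pivot element 1.
Divide row 3 by 1; eliminate column x1 from the other rows.
Row 2 update in column RHS: 26 − 2·5 = 16.

16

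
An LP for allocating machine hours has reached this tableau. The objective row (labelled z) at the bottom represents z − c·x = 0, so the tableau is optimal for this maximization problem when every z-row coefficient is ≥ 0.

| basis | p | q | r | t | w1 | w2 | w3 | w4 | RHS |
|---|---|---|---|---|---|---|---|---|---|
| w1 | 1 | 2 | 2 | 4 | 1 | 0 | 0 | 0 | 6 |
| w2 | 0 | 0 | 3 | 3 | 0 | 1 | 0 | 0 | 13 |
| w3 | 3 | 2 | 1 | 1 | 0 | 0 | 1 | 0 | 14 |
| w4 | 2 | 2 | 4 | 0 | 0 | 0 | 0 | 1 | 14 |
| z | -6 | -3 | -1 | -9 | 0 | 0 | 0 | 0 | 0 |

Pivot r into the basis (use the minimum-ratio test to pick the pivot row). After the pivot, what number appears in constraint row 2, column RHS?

4

Ratio test on column r — row 1: 6/2 = 3; row 2: 13/3 = 13/3; row 3: 14/1 = 14; row 4: 14/4 = 7/2. Minimum is 3 at row 1 (w1 leaves); pivot element 2.
Divide row 1 by 2; eliminate column r from the other rows.
Row 2 update in column RHS: 13 − 3·3 = 4.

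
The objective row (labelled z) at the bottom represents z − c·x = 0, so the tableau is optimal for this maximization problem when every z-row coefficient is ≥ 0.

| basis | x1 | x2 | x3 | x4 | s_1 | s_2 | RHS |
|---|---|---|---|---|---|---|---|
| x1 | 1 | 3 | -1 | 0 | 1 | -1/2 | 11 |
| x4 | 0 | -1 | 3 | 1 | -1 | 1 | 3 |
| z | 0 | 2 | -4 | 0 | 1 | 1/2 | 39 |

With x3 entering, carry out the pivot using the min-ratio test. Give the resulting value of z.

Ratio test on column x3 — row 1: entry -1 ≤ 0; row 2: 3/3 = 1. Minimum is 1 at row 2 (x4 leaves); pivot element 3.
Pivot on row 2; the z-row RHS becomes 39 − (-4)·1 = 43.

43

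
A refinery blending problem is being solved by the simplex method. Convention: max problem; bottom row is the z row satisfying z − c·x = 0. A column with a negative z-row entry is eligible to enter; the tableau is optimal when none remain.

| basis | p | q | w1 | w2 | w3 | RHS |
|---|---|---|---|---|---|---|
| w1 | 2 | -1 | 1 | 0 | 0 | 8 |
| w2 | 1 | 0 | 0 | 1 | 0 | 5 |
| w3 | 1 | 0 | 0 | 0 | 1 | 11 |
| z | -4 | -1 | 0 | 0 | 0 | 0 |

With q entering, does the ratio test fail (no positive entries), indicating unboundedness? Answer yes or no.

Every constraint-row entry in column q is ≤ 0, so increasing q is unbounded.

yes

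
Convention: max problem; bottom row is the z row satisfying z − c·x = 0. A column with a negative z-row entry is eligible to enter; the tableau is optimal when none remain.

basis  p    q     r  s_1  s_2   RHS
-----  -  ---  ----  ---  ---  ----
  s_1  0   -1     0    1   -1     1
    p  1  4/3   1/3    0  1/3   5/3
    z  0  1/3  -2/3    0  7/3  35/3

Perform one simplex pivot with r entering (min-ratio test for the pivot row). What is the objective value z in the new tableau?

Ratio test on column r — row 1: entry 0 ≤ 0; row 2: (5/3)/(1/3) = 5. Minimum is 5 at row 2 (p leaves); pivot element 1/3.
Pivot on row 2; the z-row RHS becomes 35/3 − (-2/3)·5 = 15.

15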